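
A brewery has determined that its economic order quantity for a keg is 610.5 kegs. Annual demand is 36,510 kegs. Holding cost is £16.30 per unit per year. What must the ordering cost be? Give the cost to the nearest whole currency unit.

S ≈ £83

Invert the EOQ relation Q*² = 2DS/H.
From Q* = √(2DS/H): S = Q*²H / (2D) = 610.5² × 16.3 / (2 × 36,510) = 83.1988.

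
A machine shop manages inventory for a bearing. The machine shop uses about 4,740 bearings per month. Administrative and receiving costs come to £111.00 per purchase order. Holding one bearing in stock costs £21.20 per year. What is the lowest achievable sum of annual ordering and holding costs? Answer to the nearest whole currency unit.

TC* ≈ £16,362

Annual demand D = 4,740 × 12 = 56,880.
EOQ = √(2DS/H) = √(2 × 56,880 × 111 / 21.2) ≈ 771.77.
At Q*, ordering cost (D/Q*)S equals holding cost (Q*/2)H, each = √(DSH/2).
Minimum total = √(2DSH) = √(2 × 56,880 × 111 × 21.2) ≈ 16361.541.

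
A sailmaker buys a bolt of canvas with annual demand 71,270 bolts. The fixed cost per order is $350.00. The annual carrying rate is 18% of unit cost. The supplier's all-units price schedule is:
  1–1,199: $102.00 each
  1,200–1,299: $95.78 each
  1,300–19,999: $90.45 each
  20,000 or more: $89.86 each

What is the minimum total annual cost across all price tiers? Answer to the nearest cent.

Holding cost per unit per year at price C is H = 0.18·C.
Candidates are each tier's EOQ (if it falls in that tier) and each price-break quantity.
Tier 1 ($102.00): EOQ = 1648.4 exceeds tier's upper bound 1199, so this tier is dominated.
Tier 2 ($95.78): EOQ = 1701.1 exceeds tier's upper bound 1299, so this tier is dominated.
EOQ at $90.45 = 1750.5 (feasible in tier 3): TC = 71,270×$90.45 + (71,270/1750.5)×350 + (1750.5/2)×0.18×$90.45 = $6,474,871.37.
EOQ at $89.86 = 1756.2 < 20000, so use break Q=20000: TC = 71,270×$89.86 + (71,270/20000.0)×350 + (20000.0/2)×0.18×$89.86 = $6,567,317.42.
Lowest total cost among the candidates is at Q = 1750.5.

TC* ≈ $6,474,871.37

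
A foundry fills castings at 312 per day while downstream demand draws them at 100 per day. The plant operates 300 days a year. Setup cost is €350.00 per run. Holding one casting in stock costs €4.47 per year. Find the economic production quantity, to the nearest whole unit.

Annual demand D = 100 × 300 = 30,000.
Production build-up factor (1 − d/p) = 1 − 100/312 = 0.6795.
Q* = √(2DS / (H(1 − d/p))) = √(2 × 30,000 × 350 / (4.47 × 0.6795)).
= √(21,000,000 / 3.0373) ≈ 2629.452.

Q* ≈ 2,629 castings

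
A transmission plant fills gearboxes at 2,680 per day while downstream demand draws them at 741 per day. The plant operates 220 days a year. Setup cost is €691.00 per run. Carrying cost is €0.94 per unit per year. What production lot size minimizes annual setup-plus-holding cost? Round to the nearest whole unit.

Annual demand D = 741 × 220 = 163,020.
Production build-up factor (1 − d/p) = 1 − 741/2,680 = 0.7235.
Q* = √(2DS / (H(1 − d/p))) = √(2 × 163,020 × 691 / (0.94 × 0.7235)).
= √(225,293,640 / 0.6801) ≈ 18200.739.

Q* ≈ 18,201 gearboxes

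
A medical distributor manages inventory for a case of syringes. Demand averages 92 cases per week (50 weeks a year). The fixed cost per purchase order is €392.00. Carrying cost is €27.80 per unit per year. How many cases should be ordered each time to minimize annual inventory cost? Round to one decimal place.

Q* ≈ 360.2 cases

Annual demand D = 92 × 50 = 4,600.
EOQ = √(2DS / H) = √(2 × 4,600 × 392 / 27.8).
= √(3,606,400 / 27.8) = √129,726.6187 ≈ 360.176.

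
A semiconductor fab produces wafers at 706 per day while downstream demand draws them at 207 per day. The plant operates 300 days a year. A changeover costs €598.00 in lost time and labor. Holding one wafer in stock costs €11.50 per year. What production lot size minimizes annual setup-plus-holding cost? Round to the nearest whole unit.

Annual demand D = 207 × 300 = 62,100.
Production build-up factor (1 − d/p) = 1 − 207/706 = 0.7068.
Q* = √(2DS / (H(1 − d/p))) = √(2 × 62,100 × 598 / (11.5 × 0.7068)).
= √(74,271,600 / 8.1282) ≈ 3022.836.

Q* ≈ 3,023 wafers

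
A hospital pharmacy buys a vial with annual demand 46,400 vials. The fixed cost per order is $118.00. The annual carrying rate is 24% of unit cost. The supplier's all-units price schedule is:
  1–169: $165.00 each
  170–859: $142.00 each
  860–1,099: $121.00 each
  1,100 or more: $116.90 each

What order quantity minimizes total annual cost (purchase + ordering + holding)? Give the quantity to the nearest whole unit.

Holding cost per unit per year at price C is H = 0.24·C.
Evaluate total cost at each tier's feasible EOQ or, if the EOQ is below the tier, at the tier's minimum quantity.
Tier 1 ($165.00): EOQ = 525.9 exceeds tier's upper bound 169, so this tier is dominated.
EOQ at $142.00 = 566.8 (feasible in tier 2): TC = 46,400×$142.00 + (46,400/566.8)×118 + (566.8/2)×0.24×$142.00 = $6,608,118.12.
EOQ at $121.00 = 614.1 < 860, so use break Q=860: TC = 46,400×$121.00 + (46,400/860.0)×118 + (860.0/2)×0.24×$121.00 = $5,633,253.71.
EOQ at $116.90 = 624.7 < 1100, so use break Q=1100: TC = 46,400×$116.90 + (46,400/1100.0)×118 + (1100.0/2)×0.24×$116.90 = $5,444,568.25.
Lowest total cost is $5,444,568.25 at Q = 1100.0.

Q* ≈ 1,100 vials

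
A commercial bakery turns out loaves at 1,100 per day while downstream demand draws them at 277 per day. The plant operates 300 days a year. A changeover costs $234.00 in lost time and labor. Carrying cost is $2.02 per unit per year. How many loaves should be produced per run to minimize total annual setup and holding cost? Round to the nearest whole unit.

Annual demand D = 277 × 300 = 83,100.
Production build-up factor (1 − d/p) = 1 − 277/1,100 = 0.7482.
Q* = √(2DS / (H(1 − d/p))) = √(2 × 83,100 × 234 / (2.02 × 0.7482)).
= √(38,890,800 / 1.5113) ≈ 5072.758.

Q* ≈ 5,073 loaves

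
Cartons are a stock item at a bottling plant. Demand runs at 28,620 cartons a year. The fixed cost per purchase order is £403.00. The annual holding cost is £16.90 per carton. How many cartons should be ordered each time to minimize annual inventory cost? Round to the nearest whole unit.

EOQ = √(2DS / H) = √(2 × 28,620 × 403 / 16.9).
= √(23,067,720 / 16.9) = √1,364,953.8462 ≈ 1168.312.

Q* ≈ 1,168 cartons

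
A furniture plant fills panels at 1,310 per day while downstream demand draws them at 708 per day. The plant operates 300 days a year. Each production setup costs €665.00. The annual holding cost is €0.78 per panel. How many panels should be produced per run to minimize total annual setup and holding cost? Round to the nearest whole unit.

Annual demand D = 708 × 300 = 212,400.
Production build-up factor (1 − d/p) = 1 − 708/1,310 = 0.4595.
Q* = √(2DS / (H(1 − d/p))) = √(2 × 212,400 × 665 / (0.78 × 0.4595)).
= √(282,492,000 / 0.3584) ≈ 28073.281.

Q* ≈ 28,073 panels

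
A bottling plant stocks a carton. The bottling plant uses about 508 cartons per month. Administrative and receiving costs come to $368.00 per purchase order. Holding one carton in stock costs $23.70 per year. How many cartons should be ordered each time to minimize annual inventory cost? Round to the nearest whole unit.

Annual demand D = 508 × 12 = 6,096.
EOQ = √(2DS / H) = √(2 × 6,096 × 368 / 23.7).
= √(4,486,656 / 23.7) = √189,310.3797 ≈ 435.098.

Q* ≈ 435 cartons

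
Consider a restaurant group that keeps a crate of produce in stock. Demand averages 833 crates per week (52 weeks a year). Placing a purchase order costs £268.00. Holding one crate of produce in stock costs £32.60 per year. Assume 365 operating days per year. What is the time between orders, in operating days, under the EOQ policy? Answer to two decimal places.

Annual demand D = 833 × 52 = 43,316.
The optimal lot size = √(2DS/H) = √(2 × 43,316 × 268 / 32.6) ≈ 843.91.
Cycle time = Q*/D × 365 = 843.91 / 43,316 × 365 ≈ 7.111 days.

T ≈ 7.11 days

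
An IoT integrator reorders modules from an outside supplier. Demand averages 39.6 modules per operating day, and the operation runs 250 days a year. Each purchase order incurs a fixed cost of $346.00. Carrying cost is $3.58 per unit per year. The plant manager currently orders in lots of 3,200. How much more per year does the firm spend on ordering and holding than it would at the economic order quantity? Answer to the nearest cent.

Extra cost ≈ $1,846.08 per year

Annual demand D = 39.6 × 250 = 9,900.
EOQ = √(2DS/H) = √(2 × 9,900 × 346 / 3.58) ≈ 1383.34.
Cost at Q* = (D/Q*)S + (Q*/2)H = √(2DSH) ≈ $4,952.36.
Cost at Q = 3,200: (9,900/3,200)×346 + (3,200/2)×3.58 = $1,070.44 + $5,728.00 = $6,798.44.
Excess = $6,798.44 − $4,952.36 = $1,846.08.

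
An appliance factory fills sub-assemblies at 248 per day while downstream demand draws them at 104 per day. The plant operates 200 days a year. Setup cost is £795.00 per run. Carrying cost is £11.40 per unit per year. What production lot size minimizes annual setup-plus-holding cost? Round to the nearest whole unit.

Q* ≈ 2,235 sub-assemblies

Annual demand D = 104 × 200 = 20,800.
Production build-up factor (1 − d/p) = 1 − 104/248 = 0.5806.
Q* = √(2DS / (H(1 − d/p))) = √(2 × 20,800 × 795 / (11.4 × 0.5806)).
= √(33,072,000 / 6.6194) ≈ 2235.231.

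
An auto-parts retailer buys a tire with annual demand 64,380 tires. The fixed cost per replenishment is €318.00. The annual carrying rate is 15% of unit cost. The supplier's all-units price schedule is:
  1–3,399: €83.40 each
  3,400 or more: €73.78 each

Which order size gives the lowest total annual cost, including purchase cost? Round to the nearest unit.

Holding cost per unit per year at price C is H = 0.15·C.
For each price level, check whether its EOQ is feasible; otherwise the best quantity at that price is the breakpoint.
EOQ at €83.40 = 1809.2 (feasible in tier 1): TC = 64,380×€83.40 + (64,380/1809.2)×318 + (1809.2/2)×0.15×€83.40 = €5,391,924.51.
EOQ at €73.78 = 1923.5 < 3400, so use break Q=3400: TC = 64,380×€73.78 + (64,380/3400.0)×318 + (3400.0/2)×0.15×€73.78 = €4,774,791.72.
Lowest total cost is €4,774,791.72 at Q = 3400.0.

Q* ≈ 3,400 tires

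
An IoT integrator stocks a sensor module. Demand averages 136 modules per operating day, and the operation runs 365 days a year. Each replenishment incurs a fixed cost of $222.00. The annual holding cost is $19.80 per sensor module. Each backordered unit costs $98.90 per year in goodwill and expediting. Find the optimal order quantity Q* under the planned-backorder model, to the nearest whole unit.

Q* ≈ 1,156 modules

Annual demand D = 136 × 365 = 49,640.
With planned backorders, Q* = √(2DS/H) · √((H+B)/B).
√(2DS/H) = √(2 × 49,640 × 222 / 19.8) = 1055.054.
√((H+B)/B) = √((19.8+98.9)/98.9) = 1.0955.
Q* ≈ 1155.851.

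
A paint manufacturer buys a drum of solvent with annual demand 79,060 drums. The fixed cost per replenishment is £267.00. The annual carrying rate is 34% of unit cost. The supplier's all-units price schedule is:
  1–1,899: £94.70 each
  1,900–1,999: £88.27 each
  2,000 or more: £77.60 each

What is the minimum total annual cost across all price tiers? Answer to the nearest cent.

Holding cost per unit per year at price C is H = 0.34·C.
For each price level, check whether its EOQ is feasible; otherwise the best quantity at that price is the breakpoint.
EOQ at £94.70 = 1145.1 (feasible in tier 1): TC = 79,060×£94.70 + (79,060/1145.1)×267 + (1145.1/2)×0.34×£94.70 = £7,523,851.18.
EOQ at £88.27 = 1186.1 < 1900, so use break Q=1900: TC = 79,060×£88.27 + (79,060/1900.0)×267 + (1900.0/2)×0.34×£88.27 = £7,018,247.42.
EOQ at £77.60 = 1265.0 < 2000, so use break Q=2000: TC = 79,060×£77.60 + (79,060/2000.0)×267 + (2000.0/2)×0.34×£77.60 = £6,171,994.51.
Lowest total cost among the candidates is at Q = 2000.0.

TC* ≈ £6,171,994.51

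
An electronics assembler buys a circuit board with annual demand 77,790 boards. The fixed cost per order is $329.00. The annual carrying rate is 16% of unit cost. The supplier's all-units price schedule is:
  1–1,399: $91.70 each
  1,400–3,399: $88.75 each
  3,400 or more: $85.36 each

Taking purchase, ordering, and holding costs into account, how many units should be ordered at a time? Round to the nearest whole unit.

Holding cost per unit per year at price C is H = 0.16·C.
Evaluate total cost at each tier's feasible EOQ or, if the EOQ is below the tier, at the tier's minimum quantity.
Tier 1 ($91.70): EOQ = 1867.8 exceeds tier's upper bound 1399, so this tier is dominated.
EOQ at $88.75 = 1898.6 (feasible in tier 2): TC = 77,790×$88.75 + (77,790/1898.6)×329 + (1898.6/2)×0.16×$88.75 = $6,930,822.45.
EOQ at $85.36 = 1935.9 < 3400, so use break Q=3400: TC = 77,790×$85.36 + (77,790/3400.0)×329 + (3400.0/2)×0.16×$85.36 = $6,670,899.65.
Lowest total cost is $6,670,899.65 at Q = 3400.0.

Q* ≈ 3,400 boards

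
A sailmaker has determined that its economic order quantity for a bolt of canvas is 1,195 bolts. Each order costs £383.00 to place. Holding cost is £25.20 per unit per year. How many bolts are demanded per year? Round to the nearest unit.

The basic EOQ model gives Q* = √(2DS/H); rearrange for the unknown.
From Q* = √(2DS/H): D = Q*²H / (2S) = 1,195² × 25.2 / (2 × 383) = 46979.413.

D ≈ 46,979 bolts per year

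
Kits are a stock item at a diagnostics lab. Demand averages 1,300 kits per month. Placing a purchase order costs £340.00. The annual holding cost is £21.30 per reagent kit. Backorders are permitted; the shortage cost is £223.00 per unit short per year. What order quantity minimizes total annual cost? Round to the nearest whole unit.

Q* ≈ 739 kits

Annual demand D = 1,300 × 12 = 15,600.
With planned backorders, Q* = √(2DS/H) · √((H+B)/B).
√(2DS/H) = √(2 × 15,600 × 340 / 21.3) = 705.711.
√((H+B)/B) = √((21.3+223)/223) = 1.0467.
Q* ≈ 738.646.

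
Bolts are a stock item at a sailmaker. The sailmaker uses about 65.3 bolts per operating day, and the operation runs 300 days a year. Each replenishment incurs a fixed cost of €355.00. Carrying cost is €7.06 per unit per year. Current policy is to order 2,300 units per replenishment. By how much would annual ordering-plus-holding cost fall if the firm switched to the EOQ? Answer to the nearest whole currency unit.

Extra cost ≈ €1,233 per year

Annual demand D = 65.3 × 300 = 19,590.
EOQ = √(2DS/H) = √(2 × 19,590 × 355 / 7.06) ≈ 1403.60.
Cost at Q* = (D/Q*)S + (Q*/2)H = √(2DSH) ≈ €9,909.43.
Cost at Q = 2,300: (19,590/2,300)×355 + (2,300/2)×7.06 = €3,023.67 + €8,119.00 = €11,142.67.
Excess = €11,142.67 − €9,909.43 = €1,233.24.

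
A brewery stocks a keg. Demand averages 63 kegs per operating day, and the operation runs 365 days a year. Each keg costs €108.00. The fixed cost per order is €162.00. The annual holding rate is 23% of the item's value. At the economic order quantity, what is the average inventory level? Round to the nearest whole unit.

Average inventory ≈ 274 kegs

Annual demand D = 63 × 365 = 22,995.
Holding cost H = 0.23 × €108.00 = €24.8400 per unit per year.
Q* = √(2DS/H) = √(2 × 22,995 × 162 / 24.84) ≈ 547.66.
Average inventory = Q*/2 ≈ 547.66 / 2 = 273.832.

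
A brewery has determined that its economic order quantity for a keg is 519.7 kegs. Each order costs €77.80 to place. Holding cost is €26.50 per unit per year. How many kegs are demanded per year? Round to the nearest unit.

Squaring Q* = √(2DS/H) gives Q*² = 2DS/H.
From Q* = √(2DS/H): D = Q*²H / (2S) = 519.7² × 26.5 / (2 × 77.8) = 45998.293.

D ≈ 45,998 kegs per year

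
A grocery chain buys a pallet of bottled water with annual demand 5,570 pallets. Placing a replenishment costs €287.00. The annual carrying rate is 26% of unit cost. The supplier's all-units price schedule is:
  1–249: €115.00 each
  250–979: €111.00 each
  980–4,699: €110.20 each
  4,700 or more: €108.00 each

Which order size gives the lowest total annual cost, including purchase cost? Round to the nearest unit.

Holding cost per unit per year at price C is H = 0.26·C.
Evaluate total cost at each tier's feasible EOQ or, if the EOQ is below the tier, at the tier's minimum quantity.
Tier 1 (€115.00): EOQ = 327.0 exceeds tier's upper bound 249, so this tier is dominated.
EOQ at €111.00 = 332.8 (feasible in tier 2): TC = 5,570×€111.00 + (5,570/332.8)×287 + (332.8/2)×0.26×€111.00 = €627,875.76.
EOQ at €110.20 = 334.0 < 980, so use break Q=980: TC = 5,570×€110.20 + (5,570/980.0)×287 + (980.0/2)×0.26×€110.20 = €629,484.69.
EOQ at €108.00 = 337.4 < 4700, so use break Q=4700: TC = 5,570×€108.00 + (5,570/4700.0)×287 + (4700.0/2)×0.26×€108.00 = €667,888.13.
Lowest total cost is €627,875.76 at Q = 332.8.

Q* ≈ 333 pallets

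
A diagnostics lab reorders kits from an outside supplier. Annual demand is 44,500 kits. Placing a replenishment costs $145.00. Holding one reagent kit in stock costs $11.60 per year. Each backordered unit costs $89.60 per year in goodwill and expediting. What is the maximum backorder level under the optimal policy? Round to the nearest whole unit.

S* ≈ 128 kits

With planned backorders, Q* = √(2DS/H) · √((H+B)/B).
√(2DS/H) = √(2 × 44,500 × 145 / 11.6) = 1054.751.
√((H+B)/B) = √((11.6+89.6)/89.6) = 1.0628.
Q* ≈ 1120.950.
S* = Q* · H/(H+B) = 1120.950 × 11.6/101.2 ≈ 128.488.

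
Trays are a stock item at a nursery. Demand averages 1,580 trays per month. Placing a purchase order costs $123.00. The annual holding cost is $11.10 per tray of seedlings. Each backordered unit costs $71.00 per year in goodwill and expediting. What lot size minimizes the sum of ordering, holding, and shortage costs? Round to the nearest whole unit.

Annual demand D = 1,580 × 12 = 18,960.
With planned backorders, Q* = √(2DS/H) · √((H+B)/B).
√(2DS/H) = √(2 × 18,960 × 123 / 11.1) = 648.224.
√((H+B)/B) = √((11.1+71)/71) = 1.0753.
Q* ≈ 697.056.

Q* ≈ 697 trays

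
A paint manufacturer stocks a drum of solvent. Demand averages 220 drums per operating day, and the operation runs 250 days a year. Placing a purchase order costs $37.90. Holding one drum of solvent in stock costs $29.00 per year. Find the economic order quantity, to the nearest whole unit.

Annual demand D = 220 × 250 = 55,000.
EOQ = √(2DS / H) = √(2 × 55,000 × 37.9 / 29).
= √(4,169,000 / 29) = √143,758.6207 ≈ 379.155.

Q* ≈ 379 drums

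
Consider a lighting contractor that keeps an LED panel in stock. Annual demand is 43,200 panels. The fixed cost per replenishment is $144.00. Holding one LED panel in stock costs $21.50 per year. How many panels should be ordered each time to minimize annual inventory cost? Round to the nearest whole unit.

EOQ = √(2DS / H) = √(2 × 43,200 × 144 / 21.5).
= √(12,441,600 / 21.5) = √578,679.0698 ≈ 760.710.

Q* ≈ 761 panels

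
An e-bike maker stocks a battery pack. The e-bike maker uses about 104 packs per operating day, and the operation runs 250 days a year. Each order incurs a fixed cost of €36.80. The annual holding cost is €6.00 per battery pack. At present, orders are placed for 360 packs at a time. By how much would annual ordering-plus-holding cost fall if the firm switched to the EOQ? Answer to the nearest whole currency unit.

Annual demand D = 104 × 250 = 26,000.
EOQ = √(2DS/H) = √(2 × 26,000 × 36.8 / 6) ≈ 564.74.
Cost at Q* = (D/Q*)S + (Q*/2)H = √(2DSH) ≈ €3,388.45.
Cost at Q = 360: (26,000/360)×36.8 + (360/2)×6 = €2,657.78 + €1,080.00 = €3,737.78.
Excess = €3,737.78 − €3,388.45 = €349.33.

Extra cost ≈ €349 per year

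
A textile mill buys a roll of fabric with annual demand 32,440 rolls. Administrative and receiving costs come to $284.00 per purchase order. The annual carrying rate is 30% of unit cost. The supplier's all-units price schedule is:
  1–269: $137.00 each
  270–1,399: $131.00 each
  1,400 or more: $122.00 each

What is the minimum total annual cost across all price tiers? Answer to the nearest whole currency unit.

Holding cost per unit per year at price C is H = 0.30·C.
For each price level, check whether its EOQ is feasible; otherwise the best quantity at that price is the breakpoint.
Tier 1 ($137.00): EOQ = 669.6 exceeds tier's upper bound 269, so this tier is dominated.
EOQ at $131.00 = 684.7 (feasible in tier 2): TC = 32,440×$131.00 + (32,440/684.7)×284 + (684.7/2)×0.30×$131.00 = $4,276,549.82.
EOQ at $122.00 = 709.5 < 1400, so use break Q=1400: TC = 32,440×$122.00 + (32,440/1400.0)×284 + (1400.0/2)×0.30×$122.00 = $3,989,880.69.
Lowest total cost among the candidates is at Q = 1400.0.

TC* ≈ $3,989,881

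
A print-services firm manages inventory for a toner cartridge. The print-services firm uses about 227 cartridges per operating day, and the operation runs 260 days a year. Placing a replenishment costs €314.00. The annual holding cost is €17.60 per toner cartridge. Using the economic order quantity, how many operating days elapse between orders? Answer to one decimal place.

Annual demand D = 227 × 260 = 59,020.
Q* = √(2DS/H) = √(2 × 59,020 × 314 / 17.6) ≈ 1451.19.
Cycle time = Q*/D × 260 = 1451.19 / 59,020 × 260 ≈ 6.393 days.

T ≈ 6.4 days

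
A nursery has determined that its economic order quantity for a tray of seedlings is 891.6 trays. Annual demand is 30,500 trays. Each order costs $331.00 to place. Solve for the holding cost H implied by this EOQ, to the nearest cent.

H ≈ $25.40

The basic EOQ model gives Q* = √(2DS/H); rearrange for the unknown.
From Q* = √(2DS/H): H = 2DS / Q*² = 2 × 30,500 × 331 / 891.6² = 25.3991.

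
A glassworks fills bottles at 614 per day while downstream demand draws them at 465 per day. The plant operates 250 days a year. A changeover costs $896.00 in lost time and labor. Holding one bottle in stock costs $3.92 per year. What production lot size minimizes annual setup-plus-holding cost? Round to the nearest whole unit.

Q* ≈ 14,798 bottles

Annual demand D = 465 × 250 = 116,250.
Production build-up factor (1 − d/p) = 1 − 465/614 = 0.2427.
Q* = √(2DS / (H(1 − d/p))) = √(2 × 116,250 × 896 / (3.92 × 0.2427)).
= √(208,320,000 / 0.9513) ≈ 14798.357.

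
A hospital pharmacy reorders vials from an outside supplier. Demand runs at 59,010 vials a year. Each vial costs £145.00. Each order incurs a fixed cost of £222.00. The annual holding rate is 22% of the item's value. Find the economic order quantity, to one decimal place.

Q* ≈ 906.3 vials

Holding cost H = 0.22 × £145.00 = £31.9000 per unit per year.
EOQ = √(2DS / H) = √(2 × 59,010 × 222 / 31.9).
= √(26,200,440 / 31.9) = √821,330.4075 ≈ 906.273.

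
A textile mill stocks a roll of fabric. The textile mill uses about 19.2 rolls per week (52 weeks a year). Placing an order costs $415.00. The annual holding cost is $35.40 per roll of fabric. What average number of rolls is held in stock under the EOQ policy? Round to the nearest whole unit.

Average inventory ≈ 76 rolls

Annual demand D = 19.2 × 52 = 998.4.
EOQ = √(2DS/H) = √(2 × 998.4 × 415 / 35.4) ≈ 153.00.
Average inventory = Q*/2 ≈ 153.00 / 2 = 76.500.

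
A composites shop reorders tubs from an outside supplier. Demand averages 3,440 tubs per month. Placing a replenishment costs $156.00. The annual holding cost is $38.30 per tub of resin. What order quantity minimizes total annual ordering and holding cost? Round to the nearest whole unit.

Annual demand D = 3,440 × 12 = 41,280.
EOQ = √(2DS / H) = √(2 × 41,280 × 156 / 38.3).
= √(12,879,360 / 38.3) = √336,275.718 ≈ 579.893.

Q* ≈ 580 tubs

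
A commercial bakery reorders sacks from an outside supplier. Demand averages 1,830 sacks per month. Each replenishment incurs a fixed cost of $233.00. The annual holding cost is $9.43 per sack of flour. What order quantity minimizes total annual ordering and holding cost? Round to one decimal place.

Annual demand D = 1,830 × 12 = 21,960.
EOQ = √(2DS / H) = √(2 × 21,960 × 233 / 9.43).
= √(10,233,360 / 9.43) = √1,085,191.9406 ≈ 1041.725.

Q* ≈ 1,041.7 sacks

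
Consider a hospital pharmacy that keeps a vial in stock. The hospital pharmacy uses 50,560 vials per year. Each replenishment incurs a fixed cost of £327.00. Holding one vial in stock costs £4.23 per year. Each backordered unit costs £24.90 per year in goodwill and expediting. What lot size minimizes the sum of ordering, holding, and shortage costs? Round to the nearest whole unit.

With planned backorders, Q* = √(2DS/H) · √((H+B)/B).
√(2DS/H) = √(2 × 50,560 × 327 / 4.23) = 2795.904.
√((H+B)/B) = √((4.23+24.9)/24.9) = 1.0816.
Q* ≈ 3024.077.

Q* ≈ 3,024 vials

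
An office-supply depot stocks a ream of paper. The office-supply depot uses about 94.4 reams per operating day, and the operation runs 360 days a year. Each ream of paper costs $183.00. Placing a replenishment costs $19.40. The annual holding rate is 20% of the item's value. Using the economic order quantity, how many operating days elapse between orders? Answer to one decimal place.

T ≈ 2.0 days

Annual demand D = 94.4 × 360 = 33,984.
Holding cost H = 0.20 × $183.00 = $36.6000 per unit per year.
EOQ = √(2DS/H) = √(2 × 33,984 × 19.4 / 36.6) ≈ 189.81.
Cycle time = Q*/D × 360 = 189.81 / 33,984 × 360 ≈ 2.011 days.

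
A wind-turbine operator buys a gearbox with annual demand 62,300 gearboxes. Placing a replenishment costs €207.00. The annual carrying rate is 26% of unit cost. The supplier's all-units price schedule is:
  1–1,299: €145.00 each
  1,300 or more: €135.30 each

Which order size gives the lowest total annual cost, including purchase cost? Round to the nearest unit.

Holding cost per unit per year at price C is H = 0.26·C.
For each price level, check whether its EOQ is feasible; otherwise the best quantity at that price is the breakpoint.
EOQ at €145.00 = 827.1 (feasible in tier 1): TC = 62,300×€145.00 + (62,300/827.1)×207 + (827.1/2)×0.26×€145.00 = €9,064,682.78.
EOQ at €135.30 = 856.3 < 1300, so use break Q=1300: TC = 62,300×€135.30 + (62,300/1300.0)×207 + (1300.0/2)×0.26×€135.30 = €8,461,975.78.
Lowest total cost is €8,461,975.78 at Q = 1300.0.

Q* ≈ 1,300 gearboxes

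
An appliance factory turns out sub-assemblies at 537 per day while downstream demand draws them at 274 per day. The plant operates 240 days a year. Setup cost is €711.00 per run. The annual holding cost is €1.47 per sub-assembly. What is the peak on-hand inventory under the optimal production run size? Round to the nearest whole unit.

I_max ≈ 5,582 sub-assemblies

Annual demand D = 274 × 240 = 65,760.
Production build-up factor (1 − d/p) = 1 − 274/537 = 0.4898.
Q* = √(2DS / (H(1 − d/p))) = √(2 × 65,760 × 711 / (1.47 × 0.4898)).
= √(93,510,720 / 0.7199) ≈ 11396.757.
Maximum inventory = Q*(1 − d/p) = 11396.757 × 0.4898 ≈ 5581.652.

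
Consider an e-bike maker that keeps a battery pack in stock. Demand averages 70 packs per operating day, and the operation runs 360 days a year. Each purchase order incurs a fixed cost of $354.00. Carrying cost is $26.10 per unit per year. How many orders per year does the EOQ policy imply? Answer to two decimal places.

Annual demand D = 70 × 360 = 25,200.
EOQ = √(2DS/H) = √(2 × 25,200 × 354 / 26.1) ≈ 826.79.
Orders per year = D / Q* = 25,200 / 826.79 ≈ 30.479.

N ≈ 30.48 orders per year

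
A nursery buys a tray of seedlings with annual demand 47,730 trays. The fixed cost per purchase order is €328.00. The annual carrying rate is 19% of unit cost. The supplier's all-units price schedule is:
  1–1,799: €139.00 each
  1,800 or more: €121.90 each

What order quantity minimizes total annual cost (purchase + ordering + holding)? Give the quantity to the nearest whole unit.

Holding cost per unit per year at price C is H = 0.19·C.
For each price level, check whether its EOQ is feasible; otherwise the best quantity at that price is the breakpoint.
EOQ at €139.00 = 1088.8 (feasible in tier 1): TC = 47,730×€139.00 + (47,730/1088.8)×328 + (1088.8/2)×0.19×€139.00 = €6,663,226.22.
EOQ at €121.90 = 1162.7 < 1800, so use break Q=1800: TC = 47,730×€121.90 + (47,730/1800.0)×328 + (1800.0/2)×0.19×€121.90 = €5,847,829.37.
Lowest total cost is €5,847,829.37 at Q = 1800.0.

Q* ≈ 1,800 trays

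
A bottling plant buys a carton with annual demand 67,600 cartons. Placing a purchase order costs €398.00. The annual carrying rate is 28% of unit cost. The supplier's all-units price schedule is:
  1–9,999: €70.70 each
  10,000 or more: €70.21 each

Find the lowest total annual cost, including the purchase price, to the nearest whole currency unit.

Holding cost per unit per year at price C is H = 0.28·C.
Evaluate total cost at each tier's feasible EOQ or, if the EOQ is below the tier, at the tier's minimum quantity.
EOQ at €70.70 = 1648.7 (feasible in tier 1): TC = 67,600×€70.70 + (67,600/1648.7)×398 + (1648.7/2)×0.28×€70.70 = €4,811,957.63.
EOQ at €70.21 = 1654.4 < 10000, so use break Q=10000: TC = 67,600×€70.21 + (67,600/10000.0)×398 + (10000.0/2)×0.28×€70.21 = €4,847,180.48.
Lowest total cost among the candidates is at Q = 1648.7.

TC* ≈ €4,811,958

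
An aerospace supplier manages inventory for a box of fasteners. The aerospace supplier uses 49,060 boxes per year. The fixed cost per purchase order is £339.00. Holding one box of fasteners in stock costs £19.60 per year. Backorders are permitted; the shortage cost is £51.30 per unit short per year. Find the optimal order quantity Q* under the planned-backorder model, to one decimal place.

Q* ≈ 1,531.5 boxes

With planned backorders, Q* = √(2DS/H) · √((H+B)/B).
√(2DS/H) = √(2 × 49,060 × 339 / 19.6) = 1302.719.
√((H+B)/B) = √((19.6+51.3)/51.3) = 1.1756.
Q* ≈ 1531.493.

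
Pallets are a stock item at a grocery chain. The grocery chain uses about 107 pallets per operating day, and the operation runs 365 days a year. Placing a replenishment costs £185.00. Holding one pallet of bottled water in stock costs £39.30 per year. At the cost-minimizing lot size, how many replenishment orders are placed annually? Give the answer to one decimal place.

Annual demand D = 107 × 365 = 39,055.
Q* = √(2DS/H) = √(2 × 39,055 × 185 / 39.3) ≈ 606.38.
Orders per year = D / Q* = 39,055 / 606.38 ≈ 64.407.

N ≈ 64.4 orders per year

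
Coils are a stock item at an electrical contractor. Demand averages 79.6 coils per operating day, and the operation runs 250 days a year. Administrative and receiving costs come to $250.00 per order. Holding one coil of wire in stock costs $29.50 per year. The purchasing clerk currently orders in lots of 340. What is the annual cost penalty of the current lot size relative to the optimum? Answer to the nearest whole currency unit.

Extra cost ≈ $2,515 per year

Annual demand D = 79.6 × 250 = 19,900.
EOQ = √(2DS/H) = √(2 × 19,900 × 250 / 29.5) ≈ 580.77.
Cost at Q* = (D/Q*)S + (Q*/2)H = √(2DSH) ≈ $17,132.57.
Cost at Q = 340: (19,900/340)×250 + (340/2)×29.5 = $14,632.35 + $5,015.00 = $19,647.35.
Excess = $19,647.35 − $17,132.57 = $2,514.78.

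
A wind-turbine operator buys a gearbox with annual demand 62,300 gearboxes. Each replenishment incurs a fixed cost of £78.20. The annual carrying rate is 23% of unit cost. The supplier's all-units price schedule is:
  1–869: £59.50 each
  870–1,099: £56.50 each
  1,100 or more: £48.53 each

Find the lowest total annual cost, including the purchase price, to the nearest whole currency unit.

TC* ≈ £3,033,987

Holding cost per unit per year at price C is H = 0.23·C.
For each price level, check whether its EOQ is feasible; otherwise the best quantity at that price is the breakpoint.
EOQ at £59.50 = 843.8 (feasible in tier 1): TC = 62,300×£59.50 + (62,300/843.8)×78.2 + (843.8/2)×0.23×£59.50 = £3,718,397.42.
EOQ at £56.50 = 865.9 < 870, so use break Q=870: TC = 62,300×£56.50 + (62,300/870.0)×78.2 + (870.0/2)×0.23×£56.50 = £3,531,202.66.
EOQ at £48.53 = 934.3 < 1100, so use break Q=1100: TC = 62,300×£48.53 + (62,300/1100.0)×78.2 + (1100.0/2)×0.23×£48.53 = £3,033,987.01.
Lowest total cost among the candidates is at Q = 1100.0.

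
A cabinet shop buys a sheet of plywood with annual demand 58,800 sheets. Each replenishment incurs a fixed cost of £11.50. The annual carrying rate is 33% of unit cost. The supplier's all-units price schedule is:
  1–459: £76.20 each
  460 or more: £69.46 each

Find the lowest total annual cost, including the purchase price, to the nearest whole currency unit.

Holding cost per unit per year at price C is H = 0.33·C.
Evaluate total cost at each tier's feasible EOQ or, if the EOQ is below the tier, at the tier's minimum quantity.
EOQ at £76.20 = 231.9 (feasible in tier 1): TC = 58,800×£76.20 + (58,800/231.9)×11.5 + (231.9/2)×0.33×£76.20 = £4,486,391.59.
EOQ at £69.46 = 242.9 < 460, so use break Q=460: TC = 58,800×£69.46 + (58,800/460.0)×11.5 + (460.0/2)×0.33×£69.46 = £4,090,990.01.
Lowest total cost among the candidates is at Q = 460.0.

TC* ≈ £4,090,990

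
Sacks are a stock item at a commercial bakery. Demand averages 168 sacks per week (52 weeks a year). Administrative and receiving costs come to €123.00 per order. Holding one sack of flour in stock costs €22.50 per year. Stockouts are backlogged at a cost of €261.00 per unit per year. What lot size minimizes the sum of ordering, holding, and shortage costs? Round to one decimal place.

Annual demand D = 168 × 52 = 8,736.
With planned backorders, Q* = √(2DS/H) · √((H+B)/B).
√(2DS/H) = √(2 × 8,736 × 123 / 22.5) = 309.053.
√((H+B)/B) = √((22.5+261)/261) = 1.0422.
Q* ≈ 322.099.

Q* ≈ 322.1 sacks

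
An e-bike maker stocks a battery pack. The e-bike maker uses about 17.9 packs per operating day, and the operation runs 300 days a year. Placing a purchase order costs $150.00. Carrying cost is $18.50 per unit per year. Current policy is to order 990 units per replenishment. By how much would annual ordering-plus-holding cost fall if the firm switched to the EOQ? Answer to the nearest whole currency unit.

Extra cost ≈ $4,512 per year

Annual demand D = 17.9 × 300 = 5,370.
EOQ = √(2DS/H) = √(2 × 5,370 × 150 / 18.5) ≈ 295.10.
Cost at Q* = (D/Q*)S + (Q*/2)H = √(2DSH) ≈ $5,459.26.
Cost at Q = 990: (5,370/990)×150 + (990/2)×18.5 = $813.64 + $9,157.50 = $9,971.14.
Excess = $9,971.14 − $5,459.26 = $4,511.88.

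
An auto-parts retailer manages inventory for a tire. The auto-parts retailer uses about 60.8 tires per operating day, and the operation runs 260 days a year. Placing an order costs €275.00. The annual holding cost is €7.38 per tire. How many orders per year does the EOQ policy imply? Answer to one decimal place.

N ≈ 14.6 orders per year

Annual demand D = 60.8 × 260 = 15,808.
The optimal lot size = √(2DS/H) = √(2 × 15,808 × 275 / 7.38) ≈ 1085.40.
Orders per year = D / Q* = 15,808 / 1085.40 ≈ 14.564.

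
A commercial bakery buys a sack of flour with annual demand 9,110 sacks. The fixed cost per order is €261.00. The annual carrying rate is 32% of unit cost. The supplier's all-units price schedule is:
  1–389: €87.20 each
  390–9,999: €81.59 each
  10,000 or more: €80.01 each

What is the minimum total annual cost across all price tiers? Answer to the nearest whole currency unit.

TC* ≈ €754,428

Holding cost per unit per year at price C is H = 0.32·C.
Candidates are each tier's EOQ (if it falls in that tier) and each price-break quantity.
Tier 1 (€87.20): EOQ = 412.8 exceeds tier's upper bound 389, so this tier is dominated.
EOQ at €81.59 = 426.8 (feasible in tier 2): TC = 9,110×€81.59 + (9,110/426.8)×261 + (426.8/2)×0.32×€81.59 = €754,427.53.
EOQ at €80.01 = 431.0 < 10000, so use break Q=10000: TC = 9,110×€80.01 + (9,110/10000.0)×261 + (10000.0/2)×0.32×€80.01 = €857,144.87.
Lowest total cost among the candidates is at Q = 426.8.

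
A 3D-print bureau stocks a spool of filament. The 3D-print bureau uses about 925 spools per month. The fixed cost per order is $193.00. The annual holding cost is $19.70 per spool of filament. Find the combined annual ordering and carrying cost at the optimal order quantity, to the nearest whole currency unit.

Annual demand D = 925 × 12 = 11,100.
EOQ = √(2DS/H) = √(2 × 11,100 × 193 / 19.7) ≈ 466.36.
At the optimum the two cost components are equal, so total cost = 2·(Q*/2)H = Q*·H.
Minimum total = √(2DSH) = √(2 × 11,100 × 193 × 19.7) ≈ 9187.308.

TC* ≈ $9,187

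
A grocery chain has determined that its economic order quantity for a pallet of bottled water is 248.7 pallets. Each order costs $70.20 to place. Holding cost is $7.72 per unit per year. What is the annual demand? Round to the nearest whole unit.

Invert the EOQ relation Q*² = 2DS/H.
From Q* = √(2DS/H): D = Q*²H / (2S) = 248.7² × 7.72 / (2 × 70.2) = 3400.962.

D ≈ 3,401 pallets per year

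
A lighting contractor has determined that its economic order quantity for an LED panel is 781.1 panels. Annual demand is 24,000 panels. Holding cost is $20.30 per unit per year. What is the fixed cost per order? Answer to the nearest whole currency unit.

S ≈ $258

Invert the EOQ relation Q*² = 2DS/H.
From Q* = √(2DS/H): S = Q*²H / (2D) = 781.1² × 20.3 / (2 × 24,000) = 258.0287.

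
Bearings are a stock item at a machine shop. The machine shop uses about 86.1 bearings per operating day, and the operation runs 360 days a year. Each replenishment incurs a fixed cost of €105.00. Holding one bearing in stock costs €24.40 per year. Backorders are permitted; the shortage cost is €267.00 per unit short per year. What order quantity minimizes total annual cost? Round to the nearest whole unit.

Q* ≈ 540 bearings

Annual demand D = 86.1 × 360 = 30,996.
With planned backorders, Q* = √(2DS/H) · √((H+B)/B).
√(2DS/H) = √(2 × 30,996 × 105 / 24.4) = 516.497.
√((H+B)/B) = √((24.4+267)/267) = 1.0447.
Q* ≈ 539.581.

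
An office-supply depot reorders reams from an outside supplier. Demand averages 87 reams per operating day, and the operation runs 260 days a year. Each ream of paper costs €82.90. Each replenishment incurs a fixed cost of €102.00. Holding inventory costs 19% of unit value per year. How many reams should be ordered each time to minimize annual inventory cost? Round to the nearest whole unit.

Annual demand D = 87 × 260 = 22,620.
Holding cost H = 0.19 × €82.90 = €15.7510 per unit per year.
EOQ = √(2DS / H) = √(2 × 22,620 × 102 / 15.751).
= √(4,614,480 / 15.751) = √292,964.2562 ≈ 541.262.

Q* ≈ 541 reams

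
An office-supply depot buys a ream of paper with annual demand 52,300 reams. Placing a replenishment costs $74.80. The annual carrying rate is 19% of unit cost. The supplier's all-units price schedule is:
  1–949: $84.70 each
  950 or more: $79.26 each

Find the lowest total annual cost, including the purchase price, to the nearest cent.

Holding cost per unit per year at price C is H = 0.19·C.
Candidates are each tier's EOQ (if it falls in that tier) and each price-break quantity.
EOQ at $84.70 = 697.3 (feasible in tier 1): TC = 52,300×$84.70 + (52,300/697.3)×74.8 + (697.3/2)×0.19×$84.70 = $4,441,031.09.
EOQ at $79.26 = 720.8 < 950, so use break Q=950: TC = 52,300×$79.26 + (52,300/950.0)×74.8 + (950.0/2)×0.19×$79.26 = $4,156,569.15.
Lowest total cost among the candidates is at Q = 950.0.

TC* ≈ $4,156,569.15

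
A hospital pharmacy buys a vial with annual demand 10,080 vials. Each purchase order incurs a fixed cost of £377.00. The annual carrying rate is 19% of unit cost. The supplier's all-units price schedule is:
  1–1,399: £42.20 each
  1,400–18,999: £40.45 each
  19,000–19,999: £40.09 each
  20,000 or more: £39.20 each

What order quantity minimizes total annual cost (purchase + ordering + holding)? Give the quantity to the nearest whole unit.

Q* ≈ 1,400 vials

Holding cost per unit per year at price C is H = 0.19·C.
Evaluate total cost at each tier's feasible EOQ or, if the EOQ is below the tier, at the tier's minimum quantity.
EOQ at £42.20 = 973.6 (feasible in tier 1): TC = 10,080×£42.20 + (10,080/973.6)×377 + (973.6/2)×0.19×£42.20 = £433,182.37.
EOQ at £40.45 = 994.4 < 1400, so use break Q=1400: TC = 10,080×£40.45 + (10,080/1400.0)×377 + (1400.0/2)×0.19×£40.45 = £415,830.25.
EOQ at £40.09 = 998.9 < 19000, so use break Q=19000: TC = 10,080×£40.09 + (10,080/19000.0)×377 + (19000.0/2)×0.19×£40.09 = £476,669.66.
EOQ at £39.20 = 1010.2 < 20000, so use break Q=20000: TC = 10,080×£39.20 + (10,080/20000.0)×377 + (20000.0/2)×0.19×£39.20 = £469,806.01.
Lowest total cost is £415,830.25 at Q = 1400.0.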